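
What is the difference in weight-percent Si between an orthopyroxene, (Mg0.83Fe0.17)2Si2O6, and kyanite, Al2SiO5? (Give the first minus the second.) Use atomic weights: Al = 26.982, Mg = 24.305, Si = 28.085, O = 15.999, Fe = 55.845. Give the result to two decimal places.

9.23 percentage points

First mineral: 56.170 g Si in 211.498 g formula = 26.56 wt% Si.
Second mineral: 28.085 g Si in 162.044 g formula = 17.33 wt% Si.
26.56% − 17.33% gives a difference of 9.23 percentage points.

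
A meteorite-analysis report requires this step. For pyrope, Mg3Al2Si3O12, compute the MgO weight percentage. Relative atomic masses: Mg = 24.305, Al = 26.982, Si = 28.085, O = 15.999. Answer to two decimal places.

29.99 wt%

Molar mass of Mg3Al2Si3O12 = 3·24.305 + 2·26.982 + 3·28.085 + 12·15.999 = 403.122 g/mol.
Each formula unit contains 3 Mg, equivalent to 3/1 = 3.0000 mol MgO.
M(MgO) = 1×24.305 + 1×15.999 = 40.304 g/mol.
Mass of MgO per formula unit = 3.0000 × 40.304 = 120.912 g.
MgO wt% = 120.912 / 403.122 × 100 = 29.99%.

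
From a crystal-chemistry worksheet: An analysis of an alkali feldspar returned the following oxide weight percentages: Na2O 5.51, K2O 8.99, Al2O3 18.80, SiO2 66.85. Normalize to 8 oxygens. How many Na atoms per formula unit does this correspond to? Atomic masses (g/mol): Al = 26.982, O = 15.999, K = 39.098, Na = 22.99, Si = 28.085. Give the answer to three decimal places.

5.51 wt% Na2O ÷ 61.979 g/mol = 0.08890 mol, giving 0.17780 Na and 0.08890 O.
8.99 wt% K2O ÷ 94.195 g/mol = 0.09544 mol, giving 0.19088 K and 0.09544 O.
18.80 wt% Al2O3 ÷ 101.961 g/mol = 0.18438 mol, giving 0.36876 Al and 0.55314 O.
66.85 wt% SiO2 ÷ 60.083 g/mol = 1.11263 mol, giving 1.11263 Si and 2.22526 O.
Oxygen sums to 2.96274; scaling by 8/2.96274 = 2.70020 puts the formula on 8 O.
Na: 0.17780 × 2.70020 = 0.480 atoms per formula unit.

0.480 Na apfu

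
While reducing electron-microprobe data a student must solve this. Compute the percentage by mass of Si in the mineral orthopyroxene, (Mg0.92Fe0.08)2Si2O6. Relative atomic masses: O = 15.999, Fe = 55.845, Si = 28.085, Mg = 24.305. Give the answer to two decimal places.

27.29 weight percent

Formula mass = 1.84*24.305 + 0.16*55.845 + 2*28.085 + 6*15.999 = 205.820 g/mol, of which 56.170 g is Si.
So Si makes up 56.170/205.820 = 0.2729 of the mass, i.e. 27.29%.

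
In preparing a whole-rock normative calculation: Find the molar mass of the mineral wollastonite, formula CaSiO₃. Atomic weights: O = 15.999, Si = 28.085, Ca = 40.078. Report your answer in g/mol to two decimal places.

Ca: 1 × 40.078 = 40.0780
Si: 1 × 28.085 = 28.0850
O: 3 × 15.999 = 47.9970
Summing the contributions gives the formula mass.

116.16 g/mol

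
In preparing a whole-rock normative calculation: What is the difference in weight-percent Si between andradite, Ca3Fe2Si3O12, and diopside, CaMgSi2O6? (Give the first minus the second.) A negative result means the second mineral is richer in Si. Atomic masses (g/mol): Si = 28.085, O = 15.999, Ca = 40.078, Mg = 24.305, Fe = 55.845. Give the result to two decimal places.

M(Ca3Fe2Si3O12) = 508.167 g/mol, so wt% Si = 84.255/508.167 × 100 = 16.58%.
M(CaMgSi2O6) = 216.547 g/mol, so wt% Si = 56.170/216.547 × 100 = 25.94%.
16.58 − 25.94 = -9.36 pp.

-9.36 percentage points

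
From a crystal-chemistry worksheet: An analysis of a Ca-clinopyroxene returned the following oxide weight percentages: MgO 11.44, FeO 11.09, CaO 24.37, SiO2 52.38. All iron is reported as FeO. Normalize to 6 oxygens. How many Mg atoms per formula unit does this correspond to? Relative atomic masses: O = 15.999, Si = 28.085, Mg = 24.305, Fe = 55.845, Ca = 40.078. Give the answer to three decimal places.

11.44 wt% MgO ÷ 40.304 g/mol = 0.28384 mol, giving 0.28384 Mg and 0.28384 O.
11.09 wt% FeO ÷ 71.844 g/mol = 0.15436 mol, giving 0.15436 Fe and 0.15436 O.
24.37 wt% CaO ÷ 56.077 g/mol = 0.43458 mol, giving 0.43458 Ca and 0.43458 O.
52.38 wt% SiO2 ÷ 60.083 g/mol = 0.87179 mol, giving 0.87179 Si and 1.74358 O.
Oxygen sums to 2.61636; scaling by 6/2.61636 = 2.29326 puts the formula on 6 O.
Mg: 0.28384 × 2.29326 = 0.651 atoms per formula unit.

0.651 Mg apfu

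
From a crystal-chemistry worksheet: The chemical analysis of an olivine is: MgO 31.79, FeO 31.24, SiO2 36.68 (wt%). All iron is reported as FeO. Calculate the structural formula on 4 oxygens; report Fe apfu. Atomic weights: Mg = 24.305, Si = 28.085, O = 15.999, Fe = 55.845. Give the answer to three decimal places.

MgO (M=40.304): mol = 0.78876; Mg = 0.78876, O = 0.78876.
FeO (M=71.844): mol = 0.43483; Fe = 0.43483, O = 0.43483.
SiO2 (M=60.083): mol = 0.61049; Si = 0.61049, O = 1.22098.
ΣO = 2.44457; factor = 4/ΣO = 1.63628.
Fe apfu = 0.43483 × 1.63628 = 0.712.

0.712 Fe apfu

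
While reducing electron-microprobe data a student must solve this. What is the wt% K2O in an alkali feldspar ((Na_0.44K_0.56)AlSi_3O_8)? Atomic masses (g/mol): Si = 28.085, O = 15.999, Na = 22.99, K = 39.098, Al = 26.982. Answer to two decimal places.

Formula mass = 271.239 g/mol.
0.56 K → 0.2800 mol K2O per formula unit; M(K2O) = 94.195, so K2O mass = 26.375 g.
26.375/271.239 × 100 = 9.72 wt%.

9.72 wt%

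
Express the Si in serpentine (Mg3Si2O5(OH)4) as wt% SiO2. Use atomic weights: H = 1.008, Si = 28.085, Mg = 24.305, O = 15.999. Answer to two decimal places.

M(Mg3Si2O5(OH)4) = 277.108 g/mol; M(SiO2) = 60.083 g/mol.
Moles SiO2 per formula unit = 2 Si ÷ 1 = 2.0000.
SiO2 fraction = (2.0000 × 60.083) / 277.108 = 120.166/277.108 = 0.4336.

43.36 wt%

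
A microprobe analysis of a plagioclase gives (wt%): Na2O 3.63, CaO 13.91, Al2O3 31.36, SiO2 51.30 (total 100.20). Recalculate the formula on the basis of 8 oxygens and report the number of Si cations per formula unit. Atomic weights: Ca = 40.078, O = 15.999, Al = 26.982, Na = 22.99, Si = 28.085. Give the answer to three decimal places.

Na2O (M=61.979): mol = 0.05857; Na = 0.11714, O = 0.05857.
CaO (M=56.077): mol = 0.24805; Ca = 0.24805, O = 0.24805.
Al2O3 (M=101.961): mol = 0.30757; Al = 0.61514, O = 0.92271.
SiO2 (M=60.083): mol = 0.85382; Si = 0.85382, O = 1.70764.
ΣO = 2.93697; factor = 8/ΣO = 2.72390.
Si apfu = 0.85382 × 2.72390 = 2.326.

2.326 Si apfu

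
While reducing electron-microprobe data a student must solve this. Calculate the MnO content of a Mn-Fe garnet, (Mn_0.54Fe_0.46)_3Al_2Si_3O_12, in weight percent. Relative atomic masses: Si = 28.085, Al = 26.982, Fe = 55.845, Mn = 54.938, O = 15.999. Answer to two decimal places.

23.16 wt%

Formula mass = 496.273 g/mol.
1.62 Mn → 1.6200 mol MnO per formula unit; M(MnO) = 70.937, so MnO mass = 114.918 g.
114.918/496.273 × 100 = 23.16 wt%.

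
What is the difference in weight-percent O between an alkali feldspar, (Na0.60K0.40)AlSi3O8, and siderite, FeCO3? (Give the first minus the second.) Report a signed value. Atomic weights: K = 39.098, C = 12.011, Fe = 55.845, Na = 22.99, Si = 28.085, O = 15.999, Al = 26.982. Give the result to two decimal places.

M((Na0.60K0.40)AlSi3O8) = 268.662 g/mol, so wt% O = 127.992/268.662 × 100 = 47.64%.
M(FeCO3) = 115.853 g/mol, so wt% O = 47.997/115.853 × 100 = 41.43%.
47.64 − 41.43 = 6.21 pp.

6.21 percentage points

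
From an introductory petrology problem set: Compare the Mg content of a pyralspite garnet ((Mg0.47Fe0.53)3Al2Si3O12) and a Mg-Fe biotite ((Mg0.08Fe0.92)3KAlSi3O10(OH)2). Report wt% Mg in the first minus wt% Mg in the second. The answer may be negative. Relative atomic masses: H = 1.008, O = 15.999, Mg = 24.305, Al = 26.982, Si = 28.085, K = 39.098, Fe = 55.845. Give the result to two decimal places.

6.40 percentage points

M((Mg0.47Fe0.53)3Al2Si3O12) = 453.271 g/mol, so wt% Mg = 34.270/453.271 × 100 = 7.56%.
M((Mg0.08Fe0.92)3KAlSi3O10(OH)2) = 504.304 g/mol, so wt% Mg = 5.833/504.304 × 100 = 1.16%.
7.56 − 1.16 = 6.40 pp.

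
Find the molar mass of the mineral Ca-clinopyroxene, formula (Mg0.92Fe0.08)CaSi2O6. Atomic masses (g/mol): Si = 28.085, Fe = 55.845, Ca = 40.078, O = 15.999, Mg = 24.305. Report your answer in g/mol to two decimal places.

The formula mass is the sum 0.92(24.305) + 0.08(55.845) + 1(40.078) + 2(28.085) + 6(15.999).

219.07 g/mol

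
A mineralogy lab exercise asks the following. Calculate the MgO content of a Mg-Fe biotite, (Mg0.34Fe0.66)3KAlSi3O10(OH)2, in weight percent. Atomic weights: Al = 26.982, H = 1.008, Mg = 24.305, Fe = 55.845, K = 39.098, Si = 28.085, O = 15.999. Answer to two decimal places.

8.57 wt%

M((Mg0.34Fe0.66)3KAlSi3O10(OH)2) = 479.703 g/mol; M(MgO) = 40.304 g/mol.
Moles MgO per formula unit = 1.02 Mg ÷ 1 = 1.0200.
MgO fraction = (1.0200 × 40.304) / 479.703 = 41.110/479.703 = 0.0857.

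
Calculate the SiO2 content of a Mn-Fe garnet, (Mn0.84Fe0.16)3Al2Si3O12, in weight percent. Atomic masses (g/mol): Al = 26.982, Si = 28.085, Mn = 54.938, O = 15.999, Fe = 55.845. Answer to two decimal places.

Formula mass = 495.456 g/mol.
3 Si → 3.0000 mol SiO2 per formula unit; M(SiO2) = 60.083, so SiO2 mass = 180.249 g.
180.249/495.456 × 100 = 36.38 wt%.

36.38 wt%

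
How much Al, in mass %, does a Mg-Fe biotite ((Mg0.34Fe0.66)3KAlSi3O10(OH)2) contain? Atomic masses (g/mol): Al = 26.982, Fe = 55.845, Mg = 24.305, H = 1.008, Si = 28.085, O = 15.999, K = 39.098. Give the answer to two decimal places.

5.62 mass %

M((Mg0.34Fe0.66)3KAlSi3O10(OH)2) = 479.703 g/mol.
Al contributes 1 × 26.982 = 26.982 g per mole.
26.982/479.703 = 0.0562 → 5.62%.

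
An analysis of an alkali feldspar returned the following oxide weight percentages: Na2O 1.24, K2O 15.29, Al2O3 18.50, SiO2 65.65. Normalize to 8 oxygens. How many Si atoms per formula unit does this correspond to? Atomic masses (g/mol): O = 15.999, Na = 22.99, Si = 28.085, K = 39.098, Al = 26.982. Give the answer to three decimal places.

3.002 Si apfu

Na2O: 1.24/61.979 = 0.02001 mol → 0.04002 mol Na, 0.02001 mol O.
K2O: 15.29/94.195 = 0.16232 mol → 0.32464 mol K, 0.16232 mol O.
Al2O3: 18.50/101.961 = 0.18144 mol → 0.36288 mol Al, 0.54432 mol O.
SiO2: 65.65/60.083 = 1.09266 mol → 1.09266 mol Si, 2.18532 mol O.
Total oxygen = 2.91197 mol. Normalization factor = 8/2.91197 = 2.74728.
Si per 8 O = 1.09266 × 2.74728 = 3.002.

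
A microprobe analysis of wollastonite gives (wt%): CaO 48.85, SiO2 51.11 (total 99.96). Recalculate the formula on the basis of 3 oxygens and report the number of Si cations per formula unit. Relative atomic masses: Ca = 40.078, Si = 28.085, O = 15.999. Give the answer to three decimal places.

0.992 Si apfu

CaO: 48.85/56.077 = 0.87112 mol → 0.87112 mol Ca, 0.87112 mol O.
SiO2: 51.11/60.083 = 0.85066 mol → 0.85066 mol Si, 1.70132 mol O.
Total oxygen = 2.57244 mol. Normalization factor = 3/2.57244 = 1.16621.
Si per 3 O = 0.85066 × 1.16621 = 0.992.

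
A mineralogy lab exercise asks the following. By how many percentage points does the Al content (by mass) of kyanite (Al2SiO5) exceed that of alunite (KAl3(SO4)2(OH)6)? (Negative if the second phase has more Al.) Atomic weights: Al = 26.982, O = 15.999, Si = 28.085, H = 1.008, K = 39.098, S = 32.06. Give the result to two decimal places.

M(Al2SiO5) = 162.044 g/mol, so wt% Al = 53.964/162.044 × 100 = 33.30%.
M(KAl3(SO4)2(OH)6) = 414.198 g/mol, so wt% Al = 80.946/414.198 × 100 = 19.54%.
33.30 − 19.54 = 13.76 pp.

13.76 percentage points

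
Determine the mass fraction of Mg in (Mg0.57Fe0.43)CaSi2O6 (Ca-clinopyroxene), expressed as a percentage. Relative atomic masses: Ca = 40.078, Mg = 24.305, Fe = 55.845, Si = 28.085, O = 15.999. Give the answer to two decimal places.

Molar mass of (Mg0.57Fe0.43)CaSi2O6: 0.57×24.305 + 0.43×55.845 + 1×40.078 + 2×28.085 + 6×15.999 = 230.109 g/mol.
Mass of Mg per formula unit: 0.57 × 24.305 = 13.854 g.
Weight fraction Mg = 13.854 / 230.109 = 0.0602.

6.02 weight percent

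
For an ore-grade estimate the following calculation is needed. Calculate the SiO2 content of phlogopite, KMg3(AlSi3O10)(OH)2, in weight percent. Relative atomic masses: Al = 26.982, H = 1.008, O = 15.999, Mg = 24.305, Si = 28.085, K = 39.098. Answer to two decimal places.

43.20 wt%

Molar mass of KMg3(AlSi3O10)(OH)2 = 1×39.098 + 3×24.305 + 1×26.982 + 3×28.085 + 12×15.999 + 2×1.008 = 417.254 g/mol.
Each formula unit contains 3 Si, equivalent to 3/1 = 3.0000 mol SiO2.
M(SiO2) = 1×28.085 + 2×15.999 = 60.083 g/mol.
Mass of SiO2 per formula unit = 3.0000 × 60.083 = 180.249 g.
SiO2 wt% = 180.249 / 417.254 × 100 = 43.20%.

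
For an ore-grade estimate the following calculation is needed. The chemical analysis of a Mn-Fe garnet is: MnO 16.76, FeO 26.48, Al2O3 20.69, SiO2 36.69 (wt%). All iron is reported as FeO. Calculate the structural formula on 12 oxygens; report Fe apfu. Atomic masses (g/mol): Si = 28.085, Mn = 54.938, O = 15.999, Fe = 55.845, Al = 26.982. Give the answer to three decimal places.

1.816 Fe apfu

MnO (M=70.937): mol = 0.23627; Mn = 0.23627, O = 0.23627.
FeO (M=71.844): mol = 0.36858; Fe = 0.36858, O = 0.36858.
Al2O3 (M=101.961): mol = 0.20292; Al = 0.40584, O = 0.60876.
SiO2 (M=60.083): mol = 0.61066; Si = 0.61066, O = 1.22132.
ΣO = 2.43493; factor = 12/ΣO = 4.92827.
Fe apfu = 0.36858 × 4.92827 = 1.816.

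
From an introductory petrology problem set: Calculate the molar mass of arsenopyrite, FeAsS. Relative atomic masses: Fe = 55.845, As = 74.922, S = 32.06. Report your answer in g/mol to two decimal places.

The formula mass is the sum 1·55.845 + 1·74.922 + 1·32.06.

162.83 g/mol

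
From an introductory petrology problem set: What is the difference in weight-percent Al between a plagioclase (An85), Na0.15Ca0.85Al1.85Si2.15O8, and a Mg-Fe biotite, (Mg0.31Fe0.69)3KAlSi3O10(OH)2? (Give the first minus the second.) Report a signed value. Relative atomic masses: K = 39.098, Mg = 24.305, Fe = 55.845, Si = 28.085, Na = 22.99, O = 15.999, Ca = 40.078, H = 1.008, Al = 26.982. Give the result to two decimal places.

First mineral: 49.917 g Al in 275.806 g formula = 18.10 wt% Al.
Second mineral: 26.982 g Al in 482.542 g formula = 5.59 wt% Al.
18.10% − 5.59% gives a difference of 12.51 percentage points.

12.51 percentage points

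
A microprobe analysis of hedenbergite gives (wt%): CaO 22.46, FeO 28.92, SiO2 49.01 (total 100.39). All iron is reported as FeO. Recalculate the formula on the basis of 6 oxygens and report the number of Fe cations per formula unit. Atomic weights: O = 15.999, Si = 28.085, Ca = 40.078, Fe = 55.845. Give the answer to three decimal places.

0.992 Fe apfu

CaO (M=56.077): mol = 0.40052; Ca = 0.40052, O = 0.40052.
FeO (M=71.844): mol = 0.40254; Fe = 0.40254, O = 0.40254.
SiO2 (M=60.083): mol = 0.81570; Si = 0.81570, O = 1.63140.
ΣO = 2.43446; factor = 6/ΣO = 2.46461.
Fe apfu = 0.40254 × 2.46461 = 0.992.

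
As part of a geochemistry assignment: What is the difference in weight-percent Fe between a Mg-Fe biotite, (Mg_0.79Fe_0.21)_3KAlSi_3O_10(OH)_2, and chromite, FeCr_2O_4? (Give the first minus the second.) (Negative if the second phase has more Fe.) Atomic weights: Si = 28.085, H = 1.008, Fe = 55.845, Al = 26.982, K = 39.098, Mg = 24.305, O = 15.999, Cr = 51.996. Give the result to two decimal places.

-16.90 percentage points

First mineral: 35.182 g Fe in 437.124 g formula = 8.05 wt% Fe.
Second mineral: 55.845 g Fe in 223.833 g formula = 24.95 wt% Fe.
8.05% − 24.95% gives a difference of -16.90 percentage points.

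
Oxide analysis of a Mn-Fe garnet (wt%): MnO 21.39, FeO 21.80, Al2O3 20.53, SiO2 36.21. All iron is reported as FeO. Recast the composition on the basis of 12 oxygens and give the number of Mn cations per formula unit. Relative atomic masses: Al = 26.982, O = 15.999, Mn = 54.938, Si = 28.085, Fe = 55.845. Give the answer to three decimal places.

1.499 Mn apfu

MnO: 21.39/70.937 = 0.30154 mol → 0.30154 mol Mn, 0.30154 mol O.
FeO: 21.80/71.844 = 0.30344 mol → 0.30344 mol Fe, 0.30344 mol O.
Al2O3: 20.53/101.961 = 0.20135 mol → 0.40270 mol Al, 0.60405 mol O.
SiO2: 36.21/60.083 = 0.60267 mol → 0.60267 mol Si, 1.20534 mol O.
Total oxygen = 2.41437 mol. Normalization factor = 12/2.41437 = 4.97024.
Mn per 12 O = 0.30154 × 4.97024 = 1.499.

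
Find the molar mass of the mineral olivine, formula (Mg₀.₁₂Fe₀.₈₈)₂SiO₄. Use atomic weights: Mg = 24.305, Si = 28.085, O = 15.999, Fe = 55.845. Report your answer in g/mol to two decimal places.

196.20 g/mol

M = 0.24*24.305 + 1.76*55.845 + 1*28.085 + 4*15.999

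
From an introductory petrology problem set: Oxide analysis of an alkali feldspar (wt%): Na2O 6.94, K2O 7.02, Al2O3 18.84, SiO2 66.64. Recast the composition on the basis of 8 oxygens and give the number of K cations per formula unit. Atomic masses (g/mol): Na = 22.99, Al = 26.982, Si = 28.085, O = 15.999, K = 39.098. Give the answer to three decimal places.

Na2O (M=61.979): mol = 0.11197; Na = 0.22394, O = 0.11197.
K2O (M=94.195): mol = 0.07453; K = 0.14906, O = 0.07453.
Al2O3 (M=101.961): mol = 0.18478; Al = 0.36956, O = 0.55434.
SiO2 (M=60.083): mol = 1.10913; Si = 1.10913, O = 2.21826.
ΣO = 2.95910; factor = 8/ΣO = 2.70352.
K apfu = 0.14906 × 2.70352 = 0.403.

0.403 K apfu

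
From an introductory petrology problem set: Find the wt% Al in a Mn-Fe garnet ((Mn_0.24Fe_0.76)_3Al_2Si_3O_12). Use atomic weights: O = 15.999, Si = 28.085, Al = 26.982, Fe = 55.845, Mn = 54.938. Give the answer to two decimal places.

10.86 mass %

Molar mass of (Mn_0.24Fe_0.76)_3Al_2Si_3O_12: 0.72·54.938 + 2.28·55.845 + 2·26.982 + 3·28.085 + 12·15.999 = 497.089 g/mol.
Mass of Al per formula unit: 2 × 26.982 = 53.964 g.
Weight fraction Al = 53.964 / 497.089 = 0.1086.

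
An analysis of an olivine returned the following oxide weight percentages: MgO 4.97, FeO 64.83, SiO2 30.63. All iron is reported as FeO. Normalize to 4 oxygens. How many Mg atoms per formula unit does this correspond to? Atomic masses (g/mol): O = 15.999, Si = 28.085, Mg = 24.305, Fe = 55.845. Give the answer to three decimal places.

MgO: 4.97/40.304 = 0.12331 mol → 0.12331 mol Mg, 0.12331 mol O.
FeO: 64.83/71.844 = 0.90237 mol → 0.90237 mol Fe, 0.90237 mol O.
SiO2: 30.63/60.083 = 0.50979 mol → 0.50979 mol Si, 1.01958 mol O.
Total oxygen = 2.04526 mol. Normalization factor = 4/2.04526 = 1.95574.
Mg per 4 O = 0.12331 × 1.95574 = 0.241.

0.241 Mg apfu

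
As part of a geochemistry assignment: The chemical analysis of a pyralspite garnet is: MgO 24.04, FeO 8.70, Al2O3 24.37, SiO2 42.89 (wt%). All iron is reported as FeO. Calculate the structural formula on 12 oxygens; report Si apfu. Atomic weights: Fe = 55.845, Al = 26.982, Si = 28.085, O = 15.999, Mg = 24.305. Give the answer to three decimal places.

MgO: 24.04/40.304 = 0.59647 mol → 0.59647 mol Mg, 0.59647 mol O.
FeO: 8.70/71.844 = 0.12110 mol → 0.12110 mol Fe, 0.12110 mol O.
Al2O3: 24.37/101.961 = 0.23901 mol → 0.47802 mol Al, 0.71703 mol O.
SiO2: 42.89/60.083 = 0.71385 mol → 0.71385 mol Si, 1.42770 mol O.
Total oxygen = 2.86230 mol. Normalization factor = 12/2.86230 = 4.19243.
Si per 12 O = 0.71385 × 4.19243 = 2.993.

2.993 Si apfu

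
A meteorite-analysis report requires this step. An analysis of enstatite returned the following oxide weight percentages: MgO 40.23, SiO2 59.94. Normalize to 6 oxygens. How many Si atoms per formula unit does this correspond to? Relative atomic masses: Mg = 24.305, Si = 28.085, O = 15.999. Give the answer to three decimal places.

MgO (M=40.304): mol = 0.99816; Mg = 0.99816, O = 0.99816.
SiO2 (M=60.083): mol = 0.99762; Si = 0.99762, O = 1.99524.
ΣO = 2.99340; factor = 6/ΣO = 2.00441.
Si apfu = 0.99762 × 2.00441 = 2.000.

2.000 Si apfu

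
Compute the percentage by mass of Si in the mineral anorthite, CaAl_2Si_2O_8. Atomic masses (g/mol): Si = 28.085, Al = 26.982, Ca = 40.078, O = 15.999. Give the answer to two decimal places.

Molar mass of CaAl_2Si_2O_8: 1·40.078 + 2·26.982 + 2·28.085 + 8·15.999 = 278.204 g/mol.
Mass of Si per formula unit: 2 × 28.085 = 56.170 g.
Weight fraction Si = 56.170 / 278.204 = 0.2019.

20.19 mass %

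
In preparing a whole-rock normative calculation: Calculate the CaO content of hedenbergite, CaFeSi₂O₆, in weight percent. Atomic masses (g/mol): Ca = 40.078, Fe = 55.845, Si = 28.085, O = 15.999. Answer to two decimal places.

Formula mass = 248.087 g/mol.
1 Ca → 1.0000 mol CaO per formula unit; M(CaO) = 56.077, so CaO mass = 56.077 g.
56.077/248.087 × 100 = 22.60 wt%.

22.60 wt%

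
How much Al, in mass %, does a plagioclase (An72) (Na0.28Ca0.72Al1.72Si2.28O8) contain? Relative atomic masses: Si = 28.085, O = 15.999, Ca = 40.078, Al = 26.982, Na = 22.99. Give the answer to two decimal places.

Formula mass = 0.28*22.99 + 0.72*40.078 + 1.72*26.982 + 2.28*28.085 + 8*15.999 = 273.728 g/mol, of which 46.409 g is Al.
So Al makes up 46.409/273.728 = 0.1695 of the mass, i.e. 16.95%.

16.95 mass %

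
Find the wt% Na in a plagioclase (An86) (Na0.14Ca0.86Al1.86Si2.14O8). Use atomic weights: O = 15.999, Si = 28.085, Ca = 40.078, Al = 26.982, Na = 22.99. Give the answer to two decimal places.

1.17 mass %

M(Na0.14Ca0.86Al1.86Si2.14O8) = 275.966 g/mol.
Na contributes 0.14 × 22.99 = 3.219 g per mole.
3.219/275.966 = 0.0117 → 1.17%.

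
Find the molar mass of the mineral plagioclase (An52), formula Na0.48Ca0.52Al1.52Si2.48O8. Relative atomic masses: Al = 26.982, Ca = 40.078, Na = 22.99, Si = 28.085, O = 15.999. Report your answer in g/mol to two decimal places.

Na: 0.48 × 22.99 = 11.0352
Ca: 0.52 × 40.078 = 20.8406
Al: 1.52 × 26.982 = 41.0126
Si: 2.48 × 28.085 = 69.6508
O: 8 × 15.999 = 127.9920
Summing the contributions gives the formula mass.

270.53 g/mol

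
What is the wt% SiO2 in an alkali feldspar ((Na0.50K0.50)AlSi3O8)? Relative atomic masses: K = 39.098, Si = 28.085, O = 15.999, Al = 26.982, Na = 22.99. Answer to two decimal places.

66.69 wt%

Molar mass of (Na0.50K0.50)AlSi3O8 = 0.50×22.99 + 0.50×39.098 + 1×26.982 + 3×28.085 + 8×15.999 = 270.273 g/mol.
Each formula unit contains 3 Si, equivalent to 3/1 = 3.0000 mol SiO2.
M(SiO2) = 1×28.085 + 2×15.999 = 60.083 g/mol.
Mass of SiO2 per formula unit = 3.0000 × 60.083 = 180.249 g.
SiO2 wt% = 180.249 / 270.273 × 100 = 66.69%.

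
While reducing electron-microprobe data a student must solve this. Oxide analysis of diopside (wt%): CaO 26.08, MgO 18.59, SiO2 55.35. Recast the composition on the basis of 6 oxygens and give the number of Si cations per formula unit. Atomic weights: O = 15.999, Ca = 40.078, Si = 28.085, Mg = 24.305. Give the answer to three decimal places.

1.996 Si apfu

CaO (M=56.077): mol = 0.46507; Ca = 0.46507, O = 0.46507.
MgO (M=40.304): mol = 0.46124; Mg = 0.46124, O = 0.46124.
SiO2 (M=60.083): mol = 0.92123; Si = 0.92123, O = 1.84246.
ΣO = 2.76877; factor = 6/ΣO = 2.16703.
Si apfu = 0.92123 × 2.16703 = 1.996.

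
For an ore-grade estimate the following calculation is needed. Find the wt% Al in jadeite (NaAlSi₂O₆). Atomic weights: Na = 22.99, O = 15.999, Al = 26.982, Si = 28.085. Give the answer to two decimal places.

M(NaAlSi₂O₆) = 202.136 g/mol.
Al contributes 1 × 26.982 = 26.982 g per mole.
26.982/202.136 = 0.1335 → 13.35%.

13.35 wt%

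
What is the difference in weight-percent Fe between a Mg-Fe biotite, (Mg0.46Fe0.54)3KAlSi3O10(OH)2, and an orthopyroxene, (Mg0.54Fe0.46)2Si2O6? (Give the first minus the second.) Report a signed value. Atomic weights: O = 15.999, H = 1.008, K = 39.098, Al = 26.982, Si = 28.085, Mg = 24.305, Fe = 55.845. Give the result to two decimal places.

-3.04 percentage points

M((Mg0.46Fe0.54)3KAlSi3O10(OH)2) = 468.349 g/mol, so wt% Fe = 90.469/468.349 × 100 = 19.32%.
M((Mg0.54Fe0.46)2Si2O6) = 229.791 g/mol, so wt% Fe = 51.377/229.791 × 100 = 22.36%.
19.32 − 22.36 = -3.04 pp.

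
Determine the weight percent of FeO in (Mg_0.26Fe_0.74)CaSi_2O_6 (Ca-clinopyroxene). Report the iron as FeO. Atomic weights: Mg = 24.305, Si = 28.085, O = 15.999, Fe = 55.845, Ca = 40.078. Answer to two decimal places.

22.16 wt%

M((Mg_0.26Fe_0.74)CaSi_2O_6) = 239.887 g/mol; M(FeO) = 71.844 g/mol.
Moles FeO per formula unit = 0.74 Fe ÷ 1 = 0.7400.
FeO fraction = (0.7400 × 71.844) / 239.887 = 53.165/239.887 = 0.2216.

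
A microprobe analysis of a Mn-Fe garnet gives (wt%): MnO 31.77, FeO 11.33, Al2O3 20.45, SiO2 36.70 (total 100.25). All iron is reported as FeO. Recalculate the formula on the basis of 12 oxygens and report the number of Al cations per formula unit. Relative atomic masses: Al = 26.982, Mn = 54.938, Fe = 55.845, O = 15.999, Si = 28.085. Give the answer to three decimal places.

MnO (M=70.937): mol = 0.44786; Mn = 0.44786, O = 0.44786.
FeO (M=71.844): mol = 0.15770; Fe = 0.15770, O = 0.15770.
Al2O3 (M=101.961): mol = 0.20057; Al = 0.40114, O = 0.60171.
SiO2 (M=60.083): mol = 0.61082; Si = 0.61082, O = 1.22164.
ΣO = 2.42891; factor = 12/ΣO = 4.94049.
Al apfu = 0.40114 × 4.94049 = 1.982.

1.982 Al apfu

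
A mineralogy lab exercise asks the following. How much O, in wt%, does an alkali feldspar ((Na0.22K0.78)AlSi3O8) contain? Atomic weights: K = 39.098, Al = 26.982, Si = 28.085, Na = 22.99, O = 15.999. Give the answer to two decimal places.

Molar mass of (Na0.22K0.78)AlSi3O8: 0.22*22.99 + 0.78*39.098 + 1*26.982 + 3*28.085 + 8*15.999 = 274.783 g/mol.
Mass of O per formula unit: 8 × 15.999 = 127.992 g.
Weight fraction O = 127.992 / 274.783 = 0.4658.

46.58 wt%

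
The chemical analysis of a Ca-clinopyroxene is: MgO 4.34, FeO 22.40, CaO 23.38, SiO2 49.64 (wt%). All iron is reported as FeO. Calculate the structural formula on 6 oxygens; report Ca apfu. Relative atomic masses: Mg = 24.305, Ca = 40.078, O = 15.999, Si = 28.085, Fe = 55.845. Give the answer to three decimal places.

1.005 Ca apfu

MgO: 4.34/40.304 = 0.10768 mol → 0.10768 mol Mg, 0.10768 mol O.
FeO: 22.40/71.844 = 0.31179 mol → 0.31179 mol Fe, 0.31179 mol O.
CaO: 23.38/56.077 = 0.41693 mol → 0.41693 mol Ca, 0.41693 mol O.
SiO2: 49.64/60.083 = 0.82619 mol → 0.82619 mol Si, 1.65238 mol O.
Total oxygen = 2.48878 mol. Normalization factor = 6/2.48878 = 2.41082.
Ca per 6 O = 0.41693 × 2.41082 = 1.005.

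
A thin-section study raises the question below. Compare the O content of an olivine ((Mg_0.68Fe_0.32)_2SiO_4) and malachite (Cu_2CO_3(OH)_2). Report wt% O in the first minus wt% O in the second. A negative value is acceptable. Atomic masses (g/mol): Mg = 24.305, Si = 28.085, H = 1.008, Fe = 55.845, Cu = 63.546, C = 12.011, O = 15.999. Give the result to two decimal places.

O in (Mg_0.68Fe_0.32)_2SiO_4: molar mass 160.877 g/mol; 4×15.999 = 63.996 g → 39.78 wt%.
O in Cu_2CO_3(OH)_2: molar mass 221.114 g/mol; 5×15.999 = 79.995 g → 36.18 wt%.
Difference = 39.78 − 36.18 = 3.60 percentage points.

3.60 percentage points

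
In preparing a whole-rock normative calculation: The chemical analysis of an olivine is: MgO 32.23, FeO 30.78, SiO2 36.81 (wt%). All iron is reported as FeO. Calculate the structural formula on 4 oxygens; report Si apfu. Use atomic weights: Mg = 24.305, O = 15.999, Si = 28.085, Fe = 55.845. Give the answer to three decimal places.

0.999 Si apfu

MgO (M=40.304): mol = 0.79967; Mg = 0.79967, O = 0.79967.
FeO (M=71.844): mol = 0.42843; Fe = 0.42843, O = 0.42843.
SiO2 (M=60.083): mol = 0.61265; Si = 0.61265, O = 1.22530.
ΣO = 2.45340; factor = 4/ΣO = 1.63039.
Si apfu = 0.61265 × 1.63039 = 0.999.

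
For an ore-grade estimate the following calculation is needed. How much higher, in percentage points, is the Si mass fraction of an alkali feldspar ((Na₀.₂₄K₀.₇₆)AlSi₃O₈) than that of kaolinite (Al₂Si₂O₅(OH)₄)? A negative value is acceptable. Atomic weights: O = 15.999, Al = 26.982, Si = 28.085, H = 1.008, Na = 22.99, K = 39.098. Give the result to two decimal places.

8.94 percentage points

M((Na₀.₂₄K₀.₇₆)AlSi₃O₈) = 274.461 g/mol, so wt% Si = 84.255/274.461 × 100 = 30.70%.
M(Al₂Si₂O₅(OH)₄) = 258.157 g/mol, so wt% Si = 56.170/258.157 × 100 = 21.76%.
30.70 − 21.76 = 8.94 pp.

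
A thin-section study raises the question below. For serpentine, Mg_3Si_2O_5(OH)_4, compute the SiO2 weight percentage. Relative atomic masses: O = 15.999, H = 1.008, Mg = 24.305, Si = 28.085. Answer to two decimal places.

43.36 wt%

Formula mass = 277.108 g/mol.
2 Si → 2.0000 mol SiO2 per formula unit; M(SiO2) = 60.083, so SiO2 mass = 120.166 g.
120.166/277.108 × 100 = 43.36 wt%.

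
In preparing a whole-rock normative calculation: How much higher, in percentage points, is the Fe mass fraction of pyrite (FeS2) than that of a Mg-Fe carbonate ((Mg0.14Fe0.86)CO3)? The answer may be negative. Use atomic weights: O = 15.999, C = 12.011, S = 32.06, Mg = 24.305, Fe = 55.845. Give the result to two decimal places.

First mineral: 55.845 g Fe in 119.965 g formula = 46.55 wt% Fe.
Second mineral: 48.027 g Fe in 111.437 g formula = 43.10 wt% Fe.
46.55% − 43.10% gives a difference of 3.45 percentage points.

3.45 percentage points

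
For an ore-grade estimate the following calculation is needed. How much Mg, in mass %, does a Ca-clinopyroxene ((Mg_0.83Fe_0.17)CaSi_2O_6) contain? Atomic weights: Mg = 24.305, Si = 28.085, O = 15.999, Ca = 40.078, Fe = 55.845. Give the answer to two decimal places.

M((Mg_0.83Fe_0.17)CaSi_2O_6) = 221.909 g/mol.
Mg contributes 0.83 × 24.305 = 20.173 g per mole.
20.173/221.909 = 0.0909 → 9.09%.

9.09 mass %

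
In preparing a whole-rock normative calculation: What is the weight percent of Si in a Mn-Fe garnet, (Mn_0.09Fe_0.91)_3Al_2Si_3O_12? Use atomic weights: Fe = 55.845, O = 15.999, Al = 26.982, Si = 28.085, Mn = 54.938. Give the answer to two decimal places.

16.94 wt%

Formula mass = 0.27×54.938 + 2.73×55.845 + 2×26.982 + 3×28.085 + 12×15.999 = 497.497 g/mol, of which 84.255 g is Si.
So Si makes up 84.255/497.497 = 0.1694 of the mass, i.e. 16.94%.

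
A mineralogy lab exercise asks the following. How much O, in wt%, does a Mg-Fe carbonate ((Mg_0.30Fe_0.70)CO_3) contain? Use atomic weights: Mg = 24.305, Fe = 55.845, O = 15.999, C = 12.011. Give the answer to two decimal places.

45.11 wt%

Formula mass = 0.30×24.305 + 0.70×55.845 + 1×12.011 + 3×15.999 = 106.391 g/mol, of which 47.997 g is O.
So O makes up 47.997/106.391 = 0.4511 of the mass, i.e. 45.11%.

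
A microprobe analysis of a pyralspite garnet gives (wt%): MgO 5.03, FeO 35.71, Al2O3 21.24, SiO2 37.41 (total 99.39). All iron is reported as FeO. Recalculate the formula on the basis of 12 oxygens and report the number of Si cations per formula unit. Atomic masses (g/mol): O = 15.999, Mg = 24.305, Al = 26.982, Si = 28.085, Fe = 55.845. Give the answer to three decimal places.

2.998 Si apfu

MgO: 5.03/40.304 = 0.12480 mol → 0.12480 mol Mg, 0.12480 mol O.
FeO: 35.71/71.844 = 0.49705 mol → 0.49705 mol Fe, 0.49705 mol O.
Al2O3: 21.24/101.961 = 0.20831 mol → 0.41662 mol Al, 0.62493 mol O.
SiO2: 37.41/60.083 = 0.62264 mol → 0.62264 mol Si, 1.24528 mol O.
Total oxygen = 2.49206 mol. Normalization factor = 12/2.49206 = 4.81529.
Si per 12 O = 0.62264 × 4.81529 = 2.998.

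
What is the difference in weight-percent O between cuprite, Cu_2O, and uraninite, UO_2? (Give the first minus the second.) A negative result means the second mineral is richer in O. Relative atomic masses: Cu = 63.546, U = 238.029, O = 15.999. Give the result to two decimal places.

-0.67 percentage points

O in Cu_2O: molar mass 143.091 g/mol; 1×15.999 = 15.999 g → 11.18 wt%.
O in UO_2: molar mass 270.027 g/mol; 2×15.999 = 31.998 g → 11.85 wt%.
Difference = 11.18 − 11.85 = -0.67 percentage points.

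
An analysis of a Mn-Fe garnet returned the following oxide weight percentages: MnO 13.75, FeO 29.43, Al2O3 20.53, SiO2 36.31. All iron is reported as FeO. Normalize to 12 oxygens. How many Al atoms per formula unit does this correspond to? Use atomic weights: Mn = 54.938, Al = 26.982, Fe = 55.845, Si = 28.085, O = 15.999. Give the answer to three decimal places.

13.75 wt% MnO ÷ 70.937 g/mol = 0.19383 mol, giving 0.19383 Mn and 0.19383 O.
29.43 wt% FeO ÷ 71.844 g/mol = 0.40964 mol, giving 0.40964 Fe and 0.40964 O.
20.53 wt% Al2O3 ÷ 101.961 g/mol = 0.20135 mol, giving 0.40270 Al and 0.60405 O.
36.31 wt% SiO2 ÷ 60.083 g/mol = 0.60433 mol, giving 0.60433 Si and 1.20866 O.
Oxygen sums to 2.41618; scaling by 12/2.41618 = 4.96652 puts the formula on 12 O.
Al: 0.40270 × 4.96652 = 2.000 atoms per formula unit.

2.000 Al apfu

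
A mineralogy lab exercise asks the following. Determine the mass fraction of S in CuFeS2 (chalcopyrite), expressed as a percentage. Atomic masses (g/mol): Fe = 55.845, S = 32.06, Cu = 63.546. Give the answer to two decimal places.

M(CuFeS2) = 183.511 g/mol.
S contributes 2 × 32.06 = 64.120 g per mole.
64.120/183.511 = 0.3494 → 34.94%.

34.94 mass %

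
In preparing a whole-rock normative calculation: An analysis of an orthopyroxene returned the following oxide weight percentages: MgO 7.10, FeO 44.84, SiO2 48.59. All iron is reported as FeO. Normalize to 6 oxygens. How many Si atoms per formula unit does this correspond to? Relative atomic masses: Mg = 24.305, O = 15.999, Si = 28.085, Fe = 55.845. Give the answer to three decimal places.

MgO: 7.10/40.304 = 0.17616 mol → 0.17616 mol Mg, 0.17616 mol O.
FeO: 44.84/71.844 = 0.62413 mol → 0.62413 mol Fe, 0.62413 mol O.
SiO2: 48.59/60.083 = 0.80871 mol → 0.80871 mol Si, 1.61742 mol O.
Total oxygen = 2.41771 mol. Normalization factor = 6/2.41771 = 2.48169.
Si per 6 O = 0.80871 × 2.48169 = 2.007.

2.007 Si apfu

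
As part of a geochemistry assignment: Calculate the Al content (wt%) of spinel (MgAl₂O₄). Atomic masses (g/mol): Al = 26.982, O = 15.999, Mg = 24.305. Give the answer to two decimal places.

37.93 wt%

Molar mass of MgAl₂O₄: 1*24.305 + 2*26.982 + 4*15.999 = 142.265 g/mol.
Mass of Al per formula unit: 2 × 26.982 = 53.964 g.
Weight fraction Al = 53.964 / 142.265 = 0.3793.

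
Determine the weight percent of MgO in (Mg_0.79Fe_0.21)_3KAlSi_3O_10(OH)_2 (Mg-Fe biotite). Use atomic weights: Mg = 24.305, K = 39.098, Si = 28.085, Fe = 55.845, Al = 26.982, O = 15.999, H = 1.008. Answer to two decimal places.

M((Mg_0.79Fe_0.21)_3KAlSi_3O_10(OH)_2) = 437.124 g/mol; M(MgO) = 40.304 g/mol.
Moles MgO per formula unit = 2.37 Mg ÷ 1 = 2.3700.
MgO fraction = (2.3700 × 40.304) / 437.124 = 95.520/437.124 = 0.2185.

21.85 wt%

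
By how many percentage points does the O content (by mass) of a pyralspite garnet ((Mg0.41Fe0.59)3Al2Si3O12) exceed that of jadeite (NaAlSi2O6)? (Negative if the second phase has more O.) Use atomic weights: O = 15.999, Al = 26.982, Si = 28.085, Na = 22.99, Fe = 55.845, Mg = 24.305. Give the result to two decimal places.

-5.66 percentage points

First mineral: 191.988 g O in 458.948 g formula = 41.83 wt% O.
Second mineral: 95.994 g O in 202.136 g formula = 47.49 wt% O.
41.83% − 47.49% gives a difference of -5.66 percentage points.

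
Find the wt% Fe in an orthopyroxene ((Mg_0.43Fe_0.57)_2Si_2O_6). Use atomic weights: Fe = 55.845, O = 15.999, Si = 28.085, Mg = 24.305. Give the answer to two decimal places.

26.89 weight percent

Formula mass = 0.86·24.305 + 1.14·55.845 + 2·28.085 + 6·15.999 = 236.730 g/mol, of which 63.663 g is Fe.
So Fe makes up 63.663/236.730 = 0.2689 of the mass, i.e. 26.89%.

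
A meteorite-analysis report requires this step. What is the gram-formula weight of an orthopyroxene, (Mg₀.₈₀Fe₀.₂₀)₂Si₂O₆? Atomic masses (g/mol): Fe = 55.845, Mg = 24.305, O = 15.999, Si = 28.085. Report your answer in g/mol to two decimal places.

213.39 g/mol

Mg: 1.60 × 24.305 = 38.8880
Fe: 0.40 × 55.845 = 22.3380
Si: 2 × 28.085 = 56.1700
O: 6 × 15.999 = 95.9940
Summing the contributions gives the formula mass.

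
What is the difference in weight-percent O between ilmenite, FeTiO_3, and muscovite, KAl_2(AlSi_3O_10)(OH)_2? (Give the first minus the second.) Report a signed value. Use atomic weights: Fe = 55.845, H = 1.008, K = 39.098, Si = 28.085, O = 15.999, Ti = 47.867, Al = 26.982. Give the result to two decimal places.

-16.56 percentage points

First mineral: 47.997 g O in 151.709 g formula = 31.64 wt% O.
Second mineral: 191.988 g O in 398.303 g formula = 48.20 wt% O.
31.64% − 48.20% gives a difference of -16.56 percentage points.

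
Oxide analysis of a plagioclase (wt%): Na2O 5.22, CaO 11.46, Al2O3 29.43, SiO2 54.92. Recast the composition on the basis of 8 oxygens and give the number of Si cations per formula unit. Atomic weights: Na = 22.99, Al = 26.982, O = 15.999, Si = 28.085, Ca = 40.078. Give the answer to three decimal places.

2.452 Si apfu

5.22 wt% Na2O ÷ 61.979 g/mol = 0.08422 mol, giving 0.16844 Na and 0.08422 O.
11.46 wt% CaO ÷ 56.077 g/mol = 0.20436 mol, giving 0.20436 Ca and 0.20436 O.
29.43 wt% Al2O3 ÷ 101.961 g/mol = 0.28864 mol, giving 0.57728 Al and 0.86592 O.
54.92 wt% SiO2 ÷ 60.083 g/mol = 0.91407 mol, giving 0.91407 Si and 1.82814 O.
Oxygen sums to 2.98264; scaling by 8/2.98264 = 2.68219 puts the formula on 8 O.
Si: 0.91407 × 2.68219 = 2.452 atoms per formula unit.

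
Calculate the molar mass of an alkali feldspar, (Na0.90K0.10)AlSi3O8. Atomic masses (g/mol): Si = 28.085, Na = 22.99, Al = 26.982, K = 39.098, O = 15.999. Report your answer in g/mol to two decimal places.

M = 0.90(22.99) + 0.10(39.098) + 1(26.982) + 3(28.085) + 8(15.999)

263.83 g/mol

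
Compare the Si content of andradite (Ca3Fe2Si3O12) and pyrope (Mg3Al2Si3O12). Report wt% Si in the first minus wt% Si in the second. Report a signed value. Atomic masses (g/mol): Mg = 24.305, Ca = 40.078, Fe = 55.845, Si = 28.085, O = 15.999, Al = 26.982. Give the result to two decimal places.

First mineral: 84.255 g Si in 508.167 g formula = 16.58 wt% Si.
Second mineral: 84.255 g Si in 403.122 g formula = 20.90 wt% Si.
16.58% − 20.90% gives a difference of -4.32 percentage points.

-4.32 percentage points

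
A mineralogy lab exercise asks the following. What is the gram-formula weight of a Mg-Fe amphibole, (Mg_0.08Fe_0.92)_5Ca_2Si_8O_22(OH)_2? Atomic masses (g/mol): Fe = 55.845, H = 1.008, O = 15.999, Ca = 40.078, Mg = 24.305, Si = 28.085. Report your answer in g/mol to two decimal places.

M = 0.40·24.305 + 4.60·55.845 + 2·40.078 + 8·28.085 + 24·15.999 + 2·1.008

957.44 g/mol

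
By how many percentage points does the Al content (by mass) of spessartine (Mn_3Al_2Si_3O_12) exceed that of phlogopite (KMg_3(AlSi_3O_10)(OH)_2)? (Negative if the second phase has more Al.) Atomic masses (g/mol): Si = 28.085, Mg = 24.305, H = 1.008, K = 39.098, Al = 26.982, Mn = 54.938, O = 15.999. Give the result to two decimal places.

4.43 percentage points

Al in Mn_3Al_2Si_3O_12: molar mass 495.021 g/mol; 2×26.982 = 53.964 g → 10.90 wt%.
Al in KMg_3(AlSi_3O_10)(OH)_2: molar mass 417.254 g/mol; 1×26.982 = 26.982 g → 6.47 wt%.
Difference = 10.90 − 6.47 = 4.43 percentage points.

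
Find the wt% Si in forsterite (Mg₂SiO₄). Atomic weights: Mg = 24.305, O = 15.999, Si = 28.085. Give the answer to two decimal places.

19.96 wt%

M(Mg₂SiO₄) = 140.691 g/mol.
Si contributes 1 × 28.085 = 28.085 g per mole.
28.085/140.691 = 0.1996 → 19.96%.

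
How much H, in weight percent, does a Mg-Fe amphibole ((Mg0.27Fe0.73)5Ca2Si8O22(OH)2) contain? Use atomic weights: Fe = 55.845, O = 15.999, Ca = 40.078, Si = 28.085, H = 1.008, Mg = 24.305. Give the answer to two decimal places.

0.22 weight percent

M((Mg0.27Fe0.73)5Ca2Si8O22(OH)2) = 927.474 g/mol.
H contributes 2 × 1.008 = 2.016 g per mole.
2.016/927.474 = 0.0022 → 0.22%.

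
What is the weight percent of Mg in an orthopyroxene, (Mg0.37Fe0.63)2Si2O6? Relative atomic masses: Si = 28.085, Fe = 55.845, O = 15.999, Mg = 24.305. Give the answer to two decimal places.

7.48 wt%

M((Mg0.37Fe0.63)2Si2O6) = 240.514 g/mol.
Mg contributes 0.74 × 24.305 = 17.986 g per mole.
17.986/240.514 = 0.0748 → 7.48%.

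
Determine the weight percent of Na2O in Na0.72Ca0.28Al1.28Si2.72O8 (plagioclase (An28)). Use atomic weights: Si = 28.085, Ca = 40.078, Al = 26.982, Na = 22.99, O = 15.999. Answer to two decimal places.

Formula mass = 266.695 g/mol.
0.72 Na → 0.3600 mol Na2O per formula unit; M(Na2O) = 61.979, so Na2O mass = 22.312 g.
22.312/266.695 × 100 = 8.37 wt%.

8.37 wt%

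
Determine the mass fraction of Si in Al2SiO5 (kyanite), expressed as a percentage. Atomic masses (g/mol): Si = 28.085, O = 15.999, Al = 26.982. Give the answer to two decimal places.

17.33 mass %

Molar mass of Al2SiO5: 2·26.982 + 1·28.085 + 5·15.999 = 162.044 g/mol.
Mass of Si per formula unit: 1 × 28.085 = 28.085 g.
Weight fraction Si = 28.085 / 162.044 = 0.1733.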